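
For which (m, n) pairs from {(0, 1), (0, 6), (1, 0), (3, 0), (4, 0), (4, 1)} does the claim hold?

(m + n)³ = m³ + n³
(0, 1), (0, 6), (1, 0), (3, 0), (4, 0)

Testing each pair:
(0, 1): LHS = 1, RHS = 1 → holds
(0, 6): LHS = 216, RHS = 216 → holds
(1, 0): LHS = 1, RHS = 1 → holds
(3, 0): LHS = 27, RHS = 27 → holds
(4, 0): LHS = 64, RHS = 64 → holds
(4, 1): LHS = 125, RHS = 65 → fails

5 of 6 pairs satisfy the claim.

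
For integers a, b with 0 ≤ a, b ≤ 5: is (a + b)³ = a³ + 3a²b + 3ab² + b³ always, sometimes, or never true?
Always true

The identity holds for every pair in the range. For instance at (a, b) = (3, 1): both sides equal 64.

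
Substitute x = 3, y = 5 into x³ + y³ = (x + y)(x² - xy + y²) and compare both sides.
LHS = 3³ + 5³ = 152
RHS = (3 + 5)(3² - 3·5 + 5²) = 152

LHS = RHS: the two sides agree.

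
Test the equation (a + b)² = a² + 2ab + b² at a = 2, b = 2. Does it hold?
Holds

Substituting a = 2, b = 2:

LHS = (2 + 2)² = 16
RHS = 2² + 2·2·2 + 2² = 16

LHS = RHS, so the equation holds at this point.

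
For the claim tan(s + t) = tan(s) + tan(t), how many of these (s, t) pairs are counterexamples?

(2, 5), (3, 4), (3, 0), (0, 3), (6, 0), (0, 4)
2

Testing each pair:
(2, 5): LHS = tan(7) ≈ 0.8714, RHS = tan(5) + tan(2) ≈ -5.566 → counterexample
(3, 4): LHS = tan(7) ≈ 0.8714, RHS = tan(3) + tan(4) ≈ 1.015 → counterexample
(3, 0): LHS = tan(3) ≈ -0.1425, RHS = tan(3) ≈ -0.1425 → satisfies claim
(0, 3): LHS = tan(3) ≈ -0.1425, RHS = tan(3) ≈ -0.1425 → satisfies claim
(6, 0): LHS = tan(6) ≈ -0.291, RHS = tan(6) ≈ -0.291 → satisfies claim
(0, 4): LHS = tan(4) ≈ 1.158, RHS = tan(4) ≈ 1.158 → satisfies claim

That makes 2 counterexamples.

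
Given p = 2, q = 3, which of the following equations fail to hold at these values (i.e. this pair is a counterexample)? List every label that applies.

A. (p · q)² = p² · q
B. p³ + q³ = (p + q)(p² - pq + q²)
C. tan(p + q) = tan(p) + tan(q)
A, C

Evaluating each claim at the given values:
A. LHS = 36, RHS = 12 → fails here (LHS ≠ RHS)
B. LHS = 35, RHS = 35 → holds here (LHS = RHS)
C. LHS = tan(5) ≈ -3.381, RHS = tan(2) + tan(3) ≈ -2.328 → fails here (LHS ≠ RHS)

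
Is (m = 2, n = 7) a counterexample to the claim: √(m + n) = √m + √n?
Substituting m = 2, n = 7:
LHS = √(2 + 7) = 3
RHS = √2 + √7 = √(2) + √(7) ≈ 4.06

Since LHS ≠ RHS, this pair disproves the claim.

Answer: Yes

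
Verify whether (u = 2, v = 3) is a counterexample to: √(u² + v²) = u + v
Substituting u = 2, v = 3:
LHS = √(2² + 3²) = √(13) ≈ 3.606
RHS = 2 + 3 = 5

Since LHS ≠ RHS, this pair disproves the claim.

Answer: Yes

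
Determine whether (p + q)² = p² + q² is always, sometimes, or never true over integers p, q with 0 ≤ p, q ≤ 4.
It holds at (p, q) = (0, 3) (both sides equal 9), but fails at (p, q) = (4, 4) (LHS = 64, RHS = 32).

Answer: Sometimes true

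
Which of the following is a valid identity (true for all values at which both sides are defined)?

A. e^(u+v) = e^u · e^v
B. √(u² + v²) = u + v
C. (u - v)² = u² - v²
A: holds — e.g. at (4, 4), both sides equal e^8 ≈ 2981.
B: fails at (3, 3) — LHS = 3·√(2) ≈ 4.243, RHS = 6.
C: fails at (5, 8) — LHS = 9, RHS = -39.

Answer: A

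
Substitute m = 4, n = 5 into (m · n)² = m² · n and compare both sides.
LHS = (4 · 5)² = 400
RHS = 4² · 5 = 80

LHS ≠ RHS, so the equation does not hold here.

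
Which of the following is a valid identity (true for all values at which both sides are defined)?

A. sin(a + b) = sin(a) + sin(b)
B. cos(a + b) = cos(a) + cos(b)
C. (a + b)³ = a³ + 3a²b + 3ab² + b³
C

A: fails at (1, 4) — LHS = sin(5) ≈ -0.9589, RHS = sin(4) + sin(1) ≈ 0.08467.
B: fails at (3, 7) — LHS = cos(10) ≈ -0.8391, RHS = cos(3) + cos(7) ≈ -0.2361.
C: holds — e.g. at (5, 5), both sides equal 1000.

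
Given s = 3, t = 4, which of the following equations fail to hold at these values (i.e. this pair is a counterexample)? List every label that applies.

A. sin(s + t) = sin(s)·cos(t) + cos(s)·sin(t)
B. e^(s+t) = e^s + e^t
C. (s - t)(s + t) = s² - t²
Evaluating each claim at the given values:
A. LHS = sin(7) ≈ 0.657, RHS = sin(3)·cos(4) + sin(4)·cos(3) ≈ 0.657 → holds here (LHS = RHS)
B. LHS = e^7 ≈ 1097, RHS = e^3 + e^4 ≈ 74.68 → fails here (LHS ≠ RHS)
C. LHS = -7, RHS = -7 → holds here (LHS = RHS)

Answer: B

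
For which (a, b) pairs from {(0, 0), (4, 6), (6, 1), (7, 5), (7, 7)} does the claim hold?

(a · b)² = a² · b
Testing each pair:
(0, 0): LHS = 0, RHS = 0 → holds
(4, 6): LHS = 576, RHS = 96 → fails
(6, 1): LHS = 36, RHS = 36 → holds
(7, 5): LHS = 1225, RHS = 245 → fails
(7, 7): LHS = 2401, RHS = 343 → fails

2 of 5 pairs satisfy the claim.

Answer: (0, 0), (6, 1)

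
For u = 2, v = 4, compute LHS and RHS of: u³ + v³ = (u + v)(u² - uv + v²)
LHS = 2³ + 4³ = 72
RHS = (2 + 4)(2² - 2·4 + 4²) = 72

LHS = RHS: the two sides agree.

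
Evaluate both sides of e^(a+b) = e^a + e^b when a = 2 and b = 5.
LHS = e^(2+5) = e^7 ≈ 1097
RHS = e^2 + e^5 ≈ 155.8

LHS ≠ RHS (they differ by about 940.8), so the equation does not hold here.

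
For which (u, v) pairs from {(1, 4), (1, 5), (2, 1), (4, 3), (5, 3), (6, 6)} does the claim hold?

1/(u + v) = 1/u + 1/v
Testing each pair:
(1, 4): LHS = 1/5, RHS = 5/4 → fails
(1, 5): LHS = 1/6, RHS = 6/5 → fails
(2, 1): LHS = 1/3, RHS = 3/2 → fails
(4, 3): LHS = 1/7, RHS = 7/12 → fails
(5, 3): LHS = 1/8, RHS = 8/15 → fails
(6, 6): LHS = 1/12, RHS = 1/3 → fails

No pair satisfies the claim.

Answer: None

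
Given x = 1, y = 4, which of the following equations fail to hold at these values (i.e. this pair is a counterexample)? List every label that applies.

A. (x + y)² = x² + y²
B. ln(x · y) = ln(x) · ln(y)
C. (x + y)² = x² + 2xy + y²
Evaluating each claim at the given values:
A. LHS = 25, RHS = 17 → fails here (LHS ≠ RHS)
B. LHS = ln(4) ≈ 1.386, RHS = 0 → fails here (LHS ≠ RHS)
C. LHS = 25, RHS = 25 → holds here (LHS = RHS)

Answer: A, B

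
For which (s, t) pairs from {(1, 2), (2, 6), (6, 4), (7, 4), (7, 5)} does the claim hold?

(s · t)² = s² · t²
Testing each pair:
(1, 2): LHS = 4, RHS = 4 → holds
(2, 6): LHS = 144, RHS = 144 → holds
(6, 4): LHS = 576, RHS = 576 → holds
(7, 4): LHS = 784, RHS = 784 → holds
(7, 5): LHS = 1225, RHS = 1225 → holds

Every pair satisfies the claim.

Answer: All pairs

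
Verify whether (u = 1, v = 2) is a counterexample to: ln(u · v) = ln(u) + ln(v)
No

Substituting u = 1, v = 2:
LHS = ln(1 · 2) = ln(2) ≈ 0.6931
RHS = ln(1) + ln(2) = ln(2) ≈ 0.6931

The sides agree, so this pair does not disprove the claim.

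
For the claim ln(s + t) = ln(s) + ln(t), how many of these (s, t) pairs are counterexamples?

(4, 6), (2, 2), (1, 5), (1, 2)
3

Testing each pair:
(4, 6): LHS = ln(10) ≈ 2.303, RHS = ln(4) + ln(6) ≈ 3.178 → counterexample
(2, 2): LHS = ln(4) ≈ 1.386, RHS = 2·ln(2) ≈ 1.386 → satisfies claim
(1, 5): LHS = ln(6) ≈ 1.792, RHS = ln(5) ≈ 1.609 → counterexample
(1, 2): LHS = ln(3) ≈ 1.099, RHS = ln(2) ≈ 0.6931 → counterexample

That makes 3 counterexamples.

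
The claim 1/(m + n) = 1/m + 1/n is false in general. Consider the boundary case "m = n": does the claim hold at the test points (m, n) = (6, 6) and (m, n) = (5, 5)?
At (6, 6): LHS = 1/12 ≠ RHS = 1/3
At (5, 5): LHS = 1/10 ≠ RHS = 2/5

Answer: No, fails at both test points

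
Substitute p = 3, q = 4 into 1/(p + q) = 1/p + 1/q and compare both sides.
LHS = 1/(3 + 4) = 1/7
RHS = 1/3 + 1/4 = 7/12

LHS ≠ RHS, so the equation does not hold here.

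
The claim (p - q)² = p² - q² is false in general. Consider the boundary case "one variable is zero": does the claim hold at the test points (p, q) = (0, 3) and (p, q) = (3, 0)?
Only at (3, 0)

At (0, 3): LHS = 9 ≠ RHS = -9
At (3, 0): LHS = 9, RHS = 9 → equal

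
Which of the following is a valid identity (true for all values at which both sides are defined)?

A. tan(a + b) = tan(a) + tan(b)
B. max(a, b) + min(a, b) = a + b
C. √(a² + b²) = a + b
A: fails at (2, 2) — LHS = tan(4) ≈ 1.158, RHS = 2·tan(2) ≈ -4.37.
B: holds — e.g. at (1, 2), both sides equal 3.
C: fails at (2, 4) — LHS = 2·√(5) ≈ 4.472, RHS = 6.

Answer: B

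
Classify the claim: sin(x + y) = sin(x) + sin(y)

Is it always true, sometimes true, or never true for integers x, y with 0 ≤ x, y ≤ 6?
It holds at (x, y) = (5, 0) (both sides equal sin(5) ≈ -0.9589), but fails at (x, y) = (6, 2) (LHS = sin(8) ≈ 0.9894, RHS = sin(6) + sin(2) ≈ 0.6299).

Answer: Sometimes true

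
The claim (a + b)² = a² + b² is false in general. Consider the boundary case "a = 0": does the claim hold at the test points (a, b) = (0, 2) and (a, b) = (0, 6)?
At (0, 2): LHS = 4, RHS = 4 → equal
At (0, 6): LHS = 36, RHS = 36 → equal

So the claim does hold at both of these boundary points, even though it is not an identity.

Answer: Yes, holds at both test points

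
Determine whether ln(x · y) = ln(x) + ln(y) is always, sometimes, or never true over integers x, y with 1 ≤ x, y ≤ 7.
The identity holds for every pair in the range. For instance at (x, y) = (1, 2): both sides equal ln(2) ≈ 0.6931.

Answer: Always true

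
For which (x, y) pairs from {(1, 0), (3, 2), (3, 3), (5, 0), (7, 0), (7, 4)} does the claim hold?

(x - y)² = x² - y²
(1, 0), (3, 3), (5, 0), (7, 0)

Testing each pair:
(1, 0): LHS = 1, RHS = 1 → holds
(3, 2): LHS = 1, RHS = 5 → fails
(3, 3): LHS = 0, RHS = 0 → holds
(5, 0): LHS = 25, RHS = 25 → holds
(7, 0): LHS = 49, RHS = 49 → holds
(7, 4): LHS = 9, RHS = 33 → fails

4 of 6 pairs satisfy the claim.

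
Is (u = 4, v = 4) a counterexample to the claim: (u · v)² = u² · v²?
Substituting u = 4, v = 4:
LHS = (4 · 4)² = 256
RHS = 4² · 4² = 256

The sides agree, so this pair does not disprove the claim.

Answer: No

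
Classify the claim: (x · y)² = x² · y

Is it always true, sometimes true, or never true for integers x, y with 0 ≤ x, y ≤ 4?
Sometimes true

It holds at (x, y) = (2, 1) (both sides equal 4), but fails at (x, y) = (1, 2) (LHS = 4, RHS = 2).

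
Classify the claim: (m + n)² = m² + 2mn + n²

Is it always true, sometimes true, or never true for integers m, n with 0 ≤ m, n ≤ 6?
The identity holds for every pair in the range. For instance at (m, n) = (4, 5): both sides equal 81.

Answer: Always true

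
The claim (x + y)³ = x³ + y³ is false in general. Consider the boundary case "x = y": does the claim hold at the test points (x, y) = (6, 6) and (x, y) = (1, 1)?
No, fails at both test points

At (6, 6): LHS = 1728 ≠ RHS = 432
At (1, 1): LHS = 8 ≠ RHS = 2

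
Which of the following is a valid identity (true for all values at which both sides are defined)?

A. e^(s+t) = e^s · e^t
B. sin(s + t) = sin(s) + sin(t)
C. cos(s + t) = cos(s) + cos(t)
A: holds — e.g. at (1, 5), both sides equal e^6 ≈ 403.4.
B: fails at (3, 7) — LHS = sin(10) ≈ -0.544, RHS = sin(3) + sin(7) ≈ 0.7981.
C: fails at (2, 5) — LHS = cos(7) ≈ 0.7539, RHS = cos(2) + cos(5) ≈ -0.1325.

Answer: A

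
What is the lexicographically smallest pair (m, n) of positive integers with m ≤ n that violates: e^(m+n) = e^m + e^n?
(m, n) = (1, 1)

Substituting (1, 1) into the claim:
LHS = e^(1+1) = e^2 ≈ 7.389
RHS = e^1 + e^1 = 2·e ≈ 5.437

Since LHS ≠ RHS, this pair disproves the claim, and no lexicographically smaller pair (m ≤ n, positive integers) does.

For instance (5, 7) is also a counterexample (LHS = e^12 ≈ 162754.8, RHS = e^5 + e^7 ≈ 1245), but it's lexicographically larger.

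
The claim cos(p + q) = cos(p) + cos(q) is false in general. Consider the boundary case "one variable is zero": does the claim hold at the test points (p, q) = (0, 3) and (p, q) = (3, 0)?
No, fails at both test points

At (0, 3): LHS = cos(3) ≈ -0.99 ≠ RHS = cos(3) + 1 ≈ 0.01001
At (3, 0): LHS = cos(3) ≈ -0.99 ≠ RHS = cos(3) + 1 ≈ 0.01001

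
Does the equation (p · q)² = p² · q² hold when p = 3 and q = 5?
Substituting p = 3, q = 5:

LHS = (3 · 5)² = 225
RHS = 3² · 5² = 225

LHS = RHS, so the equation holds at this point.

Answer: Holds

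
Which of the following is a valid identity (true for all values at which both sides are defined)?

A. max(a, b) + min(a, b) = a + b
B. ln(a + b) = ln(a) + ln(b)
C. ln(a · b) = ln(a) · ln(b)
A: holds — e.g. at (2, 7), both sides equal 9.
B: fails at (3, 5) — LHS = ln(8) ≈ 2.079, RHS = ln(3) + ln(5) ≈ 2.708.
C: fails at (5, 8) — LHS = ln(40) ≈ 3.689, RHS = ln(5)·ln(8) ≈ 3.347.

Answer: A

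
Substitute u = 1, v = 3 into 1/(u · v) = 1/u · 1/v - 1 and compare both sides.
LHS = 1/(1 · 3) = 1/3
RHS = 1/1 · 1/3 - 1 = -2/3

LHS ≠ RHS, so the equation does not hold here.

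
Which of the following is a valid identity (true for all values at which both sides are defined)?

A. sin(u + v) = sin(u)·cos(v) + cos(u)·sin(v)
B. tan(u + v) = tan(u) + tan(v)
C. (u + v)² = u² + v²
A

A: holds — e.g. at (3, 7), both sides equal sin(10) ≈ -0.544.
B: fails at (1, 5) — LHS = tan(6) ≈ -0.291, RHS = tan(5) + tan(1) ≈ -1.823.
C: fails at (3, 5) — LHS = 64, RHS = 34.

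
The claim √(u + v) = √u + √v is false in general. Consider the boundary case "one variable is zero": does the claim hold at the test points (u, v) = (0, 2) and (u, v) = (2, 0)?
Yes, holds at both test points

At (0, 2): LHS = √(2) ≈ 1.414, RHS = √(2) ≈ 1.414 → equal
At (2, 0): LHS = √(2) ≈ 1.414, RHS = √(2) ≈ 1.414 → equal

So the claim does hold at both of these boundary points, even though it is not an identity.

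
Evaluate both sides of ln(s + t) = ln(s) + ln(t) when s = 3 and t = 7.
LHS = ln(3 + 7) = ln(10) ≈ 2.303
RHS = ln(3) + ln(7) ≈ 3.045

LHS ≠ RHS (they differ by about 0.7419), so the equation does not hold here.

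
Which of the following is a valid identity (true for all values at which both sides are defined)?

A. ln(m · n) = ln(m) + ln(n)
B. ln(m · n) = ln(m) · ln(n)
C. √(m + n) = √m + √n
A

A: holds — e.g. at (5, 5), both sides equal ln(25) ≈ 3.219.
B: fails at (5, 8) — LHS = ln(40) ≈ 3.689, RHS = ln(5)·ln(8) ≈ 3.347.
C: fails at (4, 6) — LHS = √(10) ≈ 3.162, RHS = 2 + √(6) ≈ 4.449.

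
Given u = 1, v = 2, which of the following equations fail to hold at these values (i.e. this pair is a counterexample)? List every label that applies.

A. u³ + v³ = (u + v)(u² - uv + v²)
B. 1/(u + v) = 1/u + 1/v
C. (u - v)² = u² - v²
B, C

Evaluating each claim at the given values:
A. LHS = 9, RHS = 9 → holds here (LHS = RHS)
B. LHS = 1/3, RHS = 3/2 → fails here (LHS ≠ RHS)
C. LHS = 1, RHS = -3 → fails here (LHS ≠ RHS)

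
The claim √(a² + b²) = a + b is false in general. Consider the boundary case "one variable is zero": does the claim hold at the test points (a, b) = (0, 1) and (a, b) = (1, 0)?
At (0, 1): LHS = 1, RHS = 1 → equal
At (1, 0): LHS = 1, RHS = 1 → equal

So the claim does hold at both of these boundary points, even though it is not an identity.

Answer: Yes, holds at both test points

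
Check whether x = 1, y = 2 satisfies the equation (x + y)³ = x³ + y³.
Fails

Substituting x = 1, y = 2:

LHS = (1 + 2)³ = 27
RHS = 1³ + 2³ = 9

LHS ≠ RHS, so the equation does not hold at this point.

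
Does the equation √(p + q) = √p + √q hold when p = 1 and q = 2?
Fails

Substituting p = 1, q = 2:

LHS = √(1 + 2) = √(3) ≈ 1.732
RHS = √1 + √2 = 1 + √(2) ≈ 2.414

LHS ≠ RHS, so the equation does not hold at this point.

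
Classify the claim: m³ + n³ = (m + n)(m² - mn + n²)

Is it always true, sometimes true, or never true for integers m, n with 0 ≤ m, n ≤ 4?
The identity holds for every pair in the range. For instance at (m, n) = (3, 4): both sides equal 91.

Answer: Always true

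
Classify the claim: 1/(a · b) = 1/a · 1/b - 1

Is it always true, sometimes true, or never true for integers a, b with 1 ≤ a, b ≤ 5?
The claim fails for every pair in the range. For instance at (a, b) = (2, 4): LHS = 1/8, RHS = -7/8.

Answer: Never true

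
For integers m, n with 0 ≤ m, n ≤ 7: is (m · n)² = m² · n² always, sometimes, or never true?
Always true

The identity holds for every pair in the range. For instance at (m, n) = (4, 4): both sides equal 256.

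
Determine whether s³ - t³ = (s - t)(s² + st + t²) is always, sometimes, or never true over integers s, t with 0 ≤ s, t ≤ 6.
The identity holds for every pair in the range. For instance at (s, t) = (5, 1): both sides equal 124.

Answer: Always true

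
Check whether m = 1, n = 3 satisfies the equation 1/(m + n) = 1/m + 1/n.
Substituting m = 1, n = 3:

LHS = 1/(1 + 3) = 1/4
RHS = 1/1 + 1/3 = 4/3

LHS ≠ RHS, so the equation does not hold at this point.

Answer: Fails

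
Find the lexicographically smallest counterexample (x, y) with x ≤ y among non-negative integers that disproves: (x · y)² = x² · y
At (0, 5): both sides equal 0, so it holds there.
At (0, 7): both sides equal 0, so it holds there.

Substituting (1, 2) into the claim:
LHS = (1 · 2)² = 4
RHS = 1² · 2 = 2

Since LHS ≠ RHS, this pair disproves the claim, and no lexicographically smaller pair (x ≤ y, non-negative integers) does.

For instance (2, 2) is also a counterexample (LHS = 16, RHS = 8), but it's lexicographically larger.

Answer: (x, y) = (1, 2)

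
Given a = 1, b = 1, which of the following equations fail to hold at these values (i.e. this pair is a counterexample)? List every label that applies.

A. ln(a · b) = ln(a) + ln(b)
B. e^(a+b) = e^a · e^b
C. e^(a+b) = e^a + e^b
C

Evaluating each claim at the given values:
A. LHS = 0, RHS = 0 → holds here (LHS = RHS)
B. LHS = e^2 ≈ 7.389, RHS = e^2 ≈ 7.389 → holds here (LHS = RHS)
C. LHS = e^2 ≈ 7.389, RHS = 2·e ≈ 5.437 → fails here (LHS ≠ RHS)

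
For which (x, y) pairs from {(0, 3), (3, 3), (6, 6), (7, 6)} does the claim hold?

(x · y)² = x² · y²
Testing each pair:
(0, 3): LHS = 0, RHS = 0 → holds
(3, 3): LHS = 81, RHS = 81 → holds
(6, 6): LHS = 1296, RHS = 1296 → holds
(7, 6): LHS = 1764, RHS = 1764 → holds

Every pair satisfies the claim.

Answer: All pairs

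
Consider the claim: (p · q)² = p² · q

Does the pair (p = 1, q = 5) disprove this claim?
Yes

Substituting p = 1, q = 5:
LHS = (1 · 5)² = 25
RHS = 1² · 5 = 5

Since LHS ≠ RHS, this pair disproves the claim.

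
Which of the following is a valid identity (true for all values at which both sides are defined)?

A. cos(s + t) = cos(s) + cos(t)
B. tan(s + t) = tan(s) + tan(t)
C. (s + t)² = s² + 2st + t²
C

A: fails at (2, 3) — LHS = cos(5) ≈ 0.2837, RHS = cos(3) + cos(2) ≈ -1.406.
B: fails at (2, 3) — LHS = tan(5) ≈ -3.381, RHS = tan(2) + tan(3) ≈ -2.328.
C: holds — e.g. at (1, 5), both sides equal 36.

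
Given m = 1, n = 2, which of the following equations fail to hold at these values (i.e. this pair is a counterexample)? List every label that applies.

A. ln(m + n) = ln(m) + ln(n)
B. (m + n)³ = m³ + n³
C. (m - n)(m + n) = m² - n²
Evaluating each claim at the given values:
A. LHS = ln(3) ≈ 1.099, RHS = ln(2) ≈ 0.6931 → fails here (LHS ≠ RHS)
B. LHS = 27, RHS = 9 → fails here (LHS ≠ RHS)
C. LHS = -3, RHS = -3 → holds here (LHS = RHS)

Answer: A, B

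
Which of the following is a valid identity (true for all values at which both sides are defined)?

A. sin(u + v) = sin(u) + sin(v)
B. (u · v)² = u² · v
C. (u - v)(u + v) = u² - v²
C

A: fails at (2, 3) — LHS = sin(5) ≈ -0.9589, RHS = sin(3) + sin(2) ≈ 1.05.
B: fails at (4, 4) — LHS = 256, RHS = 64.
C: holds — e.g. at (5, 8), both sides equal -39.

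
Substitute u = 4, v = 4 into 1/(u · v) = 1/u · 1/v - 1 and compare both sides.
LHS = 1/(4 · 4) = 1/16
RHS = 1/4 · 1/4 - 1 = -15/16

LHS ≠ RHS, so the equation does not hold here.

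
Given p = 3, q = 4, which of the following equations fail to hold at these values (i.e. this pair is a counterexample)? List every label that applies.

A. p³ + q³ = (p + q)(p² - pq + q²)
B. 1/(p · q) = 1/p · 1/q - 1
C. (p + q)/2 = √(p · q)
Evaluating each claim at the given values:
A. LHS = 91, RHS = 91 → holds here (LHS = RHS)
B. LHS = 1/12, RHS = -11/12 → fails here (LHS ≠ RHS)
C. LHS = 7/2, RHS = 2·√(3) ≈ 3.464 → fails here (LHS ≠ RHS)

Answer: B, C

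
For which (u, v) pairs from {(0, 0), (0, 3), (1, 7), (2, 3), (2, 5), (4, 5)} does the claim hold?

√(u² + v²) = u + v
Testing each pair:
(0, 0): LHS = 0, RHS = 0 → holds
(0, 3): LHS = 3, RHS = 3 → holds
(1, 7): LHS = 5·√(2) ≈ 7.071, RHS = 8 → fails
(2, 3): LHS = √(13) ≈ 3.606, RHS = 5 → fails
(2, 5): LHS = √(29) ≈ 5.385, RHS = 7 → fails
(4, 5): LHS = √(41) ≈ 6.403, RHS = 9 → fails

2 of 6 pairs satisfy the claim.

Answer: (0, 0), (0, 3)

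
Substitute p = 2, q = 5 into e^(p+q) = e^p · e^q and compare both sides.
LHS = e^(2+5) = e^7 ≈ 1097
RHS = e^2 · e^5 = e^7 ≈ 1097

LHS = RHS: the two sides agree.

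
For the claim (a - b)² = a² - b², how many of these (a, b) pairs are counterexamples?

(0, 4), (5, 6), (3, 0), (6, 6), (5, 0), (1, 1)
2

Testing each pair:
(0, 4): LHS = 16, RHS = -16 → counterexample
(5, 6): LHS = 1, RHS = -11 → counterexample
(3, 0): LHS = 9, RHS = 9 → satisfies claim
(6, 6): LHS = 0, RHS = 0 → satisfies claim
(5, 0): LHS = 25, RHS = 25 → satisfies claim
(1, 1): LHS = 0, RHS = 0 → satisfies claim

That makes 2 counterexamples.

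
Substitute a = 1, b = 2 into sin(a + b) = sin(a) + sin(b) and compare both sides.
LHS = sin(1 + 2) = sin(3) ≈ 0.1411
RHS = sin(1) + sin(2) ≈ 1.751

LHS ≠ RHS (they differ by about 1.61), so the equation does not hold here.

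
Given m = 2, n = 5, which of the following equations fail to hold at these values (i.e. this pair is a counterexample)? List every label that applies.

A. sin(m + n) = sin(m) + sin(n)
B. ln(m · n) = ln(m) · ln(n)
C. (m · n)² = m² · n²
A, B

Evaluating each claim at the given values:
A. LHS = sin(7) ≈ 0.657, RHS = sin(5) + sin(2) ≈ -0.04963 → fails here (LHS ≠ RHS)
B. LHS = ln(10) ≈ 2.303, RHS = ln(2)·ln(5) ≈ 1.116 → fails here (LHS ≠ RHS)
C. LHS = 100, RHS = 100 → holds here (LHS = RHS)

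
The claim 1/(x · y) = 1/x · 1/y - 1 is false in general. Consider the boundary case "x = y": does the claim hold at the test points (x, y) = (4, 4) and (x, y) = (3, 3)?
At (4, 4): LHS = 1/16 ≠ RHS = -15/16
At (3, 3): LHS = 1/9 ≠ RHS = -8/9

Answer: No, fails at both test points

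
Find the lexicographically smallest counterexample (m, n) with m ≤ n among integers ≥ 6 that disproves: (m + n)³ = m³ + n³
Substituting (6, 6) into the claim:
LHS = (6 + 6)³ = 1728
RHS = 6³ + 6³ = 432

Since LHS ≠ RHS, this pair disproves the claim, and no lexicographically smaller pair (m ≤ n, integers ≥ 6) does.

For instance (9, 9) is also a counterexample (LHS = 5832, RHS = 1458), but it's lexicographically larger.

Answer: (m, n) = (6, 6)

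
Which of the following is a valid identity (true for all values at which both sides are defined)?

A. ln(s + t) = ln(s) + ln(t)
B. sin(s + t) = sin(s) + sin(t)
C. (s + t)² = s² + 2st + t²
A: fails at (2, 3) — LHS = ln(5) ≈ 1.609, RHS = ln(2) + ln(3) ≈ 1.792.
B: fails at (1, 2) — LHS = sin(3) ≈ 0.1411, RHS = sin(1) + sin(2) ≈ 1.751.
C: holds — e.g. at (2, 2), both sides equal 16.

Answer: C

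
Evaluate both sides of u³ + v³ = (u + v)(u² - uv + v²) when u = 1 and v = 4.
LHS = 1³ + 4³ = 65
RHS = (1 + 4)(1² - 1·4 + 4²) = 65

LHS = RHS: the two sides agree.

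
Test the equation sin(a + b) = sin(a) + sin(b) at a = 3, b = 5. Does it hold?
Fails

Substituting a = 3, b = 5:

LHS = sin(3 + 5) = sin(8) ≈ 0.9894
RHS = sin(3) + sin(5) ≈ -0.8178

LHS ≠ RHS, so the equation does not hold at this point.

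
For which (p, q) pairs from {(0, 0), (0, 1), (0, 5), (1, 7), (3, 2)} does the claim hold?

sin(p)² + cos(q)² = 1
(0, 0)

Testing each pair:
(0, 0): LHS = 1, RHS = 1 → holds
(0, 1): LHS = cos(1)² ≈ 0.2919, RHS = 1 → fails
(0, 5): LHS = cos(5)² ≈ 0.08046, RHS = 1 → fails
(1, 7): LHS = cos(7)² + sin(1)² ≈ 1.276, RHS = 1 → fails
(3, 2): LHS = sin(3)² + cos(2)² ≈ 0.1931, RHS = 1 → fails

1 of 5 pairs satisfies the claim.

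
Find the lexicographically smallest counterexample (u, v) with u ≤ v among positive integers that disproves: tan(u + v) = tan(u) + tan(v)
Substituting (1, 1) into the claim:
LHS = tan(1 + 1) = tan(2) ≈ -2.185
RHS = tan(1) + tan(1) = 2·tan(1) ≈ 3.115

Since LHS ≠ RHS, this pair disproves the claim, and no lexicographically smaller pair (u ≤ v, positive integers) does.

For instance (6, 8) is also a counterexample (LHS = tan(14) ≈ 7.245, RHS = tan(8) + tan(6) ≈ -7.091), but it's lexicographically larger.

Answer: (u, v) = (1, 1)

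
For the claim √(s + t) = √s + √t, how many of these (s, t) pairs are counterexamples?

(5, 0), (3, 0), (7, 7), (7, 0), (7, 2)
2

Testing each pair:
(5, 0): LHS = √(5) ≈ 2.236, RHS = √(5) ≈ 2.236 → satisfies claim
(3, 0): LHS = √(3) ≈ 1.732, RHS = √(3) ≈ 1.732 → satisfies claim
(7, 7): LHS = √(14) ≈ 3.742, RHS = 2·√(7) ≈ 5.292 → counterexample
(7, 0): LHS = √(7) ≈ 2.646, RHS = √(7) ≈ 2.646 → satisfies claim
(7, 2): LHS = 3, RHS = √(2) + √(7) ≈ 4.06 → counterexample

That makes 2 counterexamples.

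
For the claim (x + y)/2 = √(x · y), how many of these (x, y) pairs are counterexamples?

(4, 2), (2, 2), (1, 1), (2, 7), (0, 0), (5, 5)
Testing each pair:
(4, 2): LHS = 3, RHS = 2·√(2) ≈ 2.828 → counterexample
(2, 2): LHS = 2, RHS = 2 → satisfies claim
(1, 1): LHS = 1, RHS = 1 → satisfies claim
(2, 7): LHS = 9/2, RHS = √(14) ≈ 3.742 → counterexample
(0, 0): LHS = 0, RHS = 0 → satisfies claim
(5, 5): LHS = 5, RHS = 5 → satisfies claim

That makes 2 counterexamples.

Answer: 2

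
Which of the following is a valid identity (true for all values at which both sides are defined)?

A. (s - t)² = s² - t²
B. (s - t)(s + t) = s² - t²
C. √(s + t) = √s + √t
A: fails at (6, 7) — LHS = 1, RHS = -13.
B: holds — e.g. at (3, 5), both sides equal -16.
C: fails at (1, 2) — LHS = √(3) ≈ 1.732, RHS = 1 + √(2) ≈ 2.414.

Answer: B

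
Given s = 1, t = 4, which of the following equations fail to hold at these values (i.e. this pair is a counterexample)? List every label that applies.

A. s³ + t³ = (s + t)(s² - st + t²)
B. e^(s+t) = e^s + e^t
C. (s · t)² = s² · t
B, C

Evaluating each claim at the given values:
A. LHS = 65, RHS = 65 → holds here (LHS = RHS)
B. LHS = e^5 ≈ 148.4, RHS = e + e^4 ≈ 57.32 → fails here (LHS ≠ RHS)
C. LHS = 16, RHS = 4 → fails here (LHS ≠ RHS)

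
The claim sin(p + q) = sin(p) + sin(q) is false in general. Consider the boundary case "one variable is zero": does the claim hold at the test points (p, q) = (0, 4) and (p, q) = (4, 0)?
Yes, holds at both test points

At (0, 4): LHS = sin(4) ≈ -0.7568, RHS = sin(4) ≈ -0.7568 → equal
At (4, 0): LHS = sin(4) ≈ -0.7568, RHS = sin(4) ≈ -0.7568 → equal

So the claim does hold at both of these boundary points, even though it is not an identity.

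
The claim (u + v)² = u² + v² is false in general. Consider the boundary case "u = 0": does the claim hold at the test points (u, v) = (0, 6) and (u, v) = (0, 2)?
Yes, holds at both test points

At (0, 6): LHS = 36, RHS = 36 → equal
At (0, 2): LHS = 4, RHS = 4 → equal

So the claim does hold at both of these boundary points, even though it is not an identity.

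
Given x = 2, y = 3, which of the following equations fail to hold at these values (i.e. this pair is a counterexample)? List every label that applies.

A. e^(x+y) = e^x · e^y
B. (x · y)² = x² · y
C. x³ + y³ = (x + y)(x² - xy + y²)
B

Evaluating each claim at the given values:
A. LHS = e^5 ≈ 148.4, RHS = e^5 ≈ 148.4 → holds here (LHS = RHS)
B. LHS = 36, RHS = 12 → fails here (LHS ≠ RHS)
C. LHS = 35, RHS = 35 → holds here (LHS = RHS)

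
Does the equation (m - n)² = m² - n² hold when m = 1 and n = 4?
Substituting m = 1, n = 4:

LHS = (1 - 4)² = 9
RHS = 1² - 4² = -15

LHS ≠ RHS, so the equation does not hold at this point.

Answer: Fails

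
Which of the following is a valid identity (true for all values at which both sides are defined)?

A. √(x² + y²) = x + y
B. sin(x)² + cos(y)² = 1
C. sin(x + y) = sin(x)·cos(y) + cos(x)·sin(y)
A: fails at (3, 5) — LHS = √(34) ≈ 5.831, RHS = 8.
B: fails at (2, 3) — LHS = sin(2)² + cos(3)² ≈ 1.807, RHS = 1.
C: holds — e.g. at (2, 2), both sides equal sin(4) ≈ -0.7568.

Answer: C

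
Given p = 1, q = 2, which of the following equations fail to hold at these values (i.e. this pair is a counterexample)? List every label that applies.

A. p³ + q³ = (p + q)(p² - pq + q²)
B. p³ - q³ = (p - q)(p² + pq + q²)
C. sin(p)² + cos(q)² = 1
C

Evaluating each claim at the given values:
A. LHS = 9, RHS = 9 → holds here (LHS = RHS)
B. LHS = -7, RHS = -7 → holds here (LHS = RHS)
C. LHS = cos(2)² + sin(1)² ≈ 0.8813, RHS = 1 → fails here (LHS ≠ RHS)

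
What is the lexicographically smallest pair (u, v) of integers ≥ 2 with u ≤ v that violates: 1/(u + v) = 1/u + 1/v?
(u, v) = (2, 2)

Substituting (2, 2) into the claim:
LHS = 1/(2 + 2) = 1/4
RHS = 1/2 + 1/2 = 1

Since LHS ≠ RHS, this pair disproves the claim, and no lexicographically smaller pair (u ≤ v, integers ≥ 2) does.

For instance (6, 7) is also a counterexample (LHS = 1/13, RHS = 13/42), but it's lexicographically larger.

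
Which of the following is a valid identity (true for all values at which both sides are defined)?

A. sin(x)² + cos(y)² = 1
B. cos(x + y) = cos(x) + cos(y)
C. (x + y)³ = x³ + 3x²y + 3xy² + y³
A: fails at (3, 7) — LHS = sin(3)² + cos(7)² ≈ 0.5883, RHS = 1.
B: fails at (0, 1) — LHS = cos(1) ≈ 0.5403, RHS = cos(1) + 1 ≈ 1.54.
C: holds — e.g. at (3, 4), both sides equal 343.

Answer: C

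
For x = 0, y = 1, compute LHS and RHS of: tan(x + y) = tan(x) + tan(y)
LHS = tan(0 + 1) = tan(1) ≈ 1.557
RHS = tan(0) + tan(1) = tan(1) ≈ 1.557

LHS = RHS: the two sides agree.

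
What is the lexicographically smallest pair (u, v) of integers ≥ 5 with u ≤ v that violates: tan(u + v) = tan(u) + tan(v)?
Substituting (5, 5) into the claim:
LHS = tan(5 + 5) = tan(10) ≈ 0.6484
RHS = tan(5) + tan(5) = 2·tan(5) ≈ -6.761

Since LHS ≠ RHS, this pair disproves the claim, and no lexicographically smaller pair (u ≤ v, integers ≥ 5) does.

For instance (6, 11) is also a counterexample (LHS = tan(17) ≈ 3.494, RHS = tan(11) + tan(6) ≈ -226.2), but it's lexicographically larger.

Answer: (u, v) = (5, 5)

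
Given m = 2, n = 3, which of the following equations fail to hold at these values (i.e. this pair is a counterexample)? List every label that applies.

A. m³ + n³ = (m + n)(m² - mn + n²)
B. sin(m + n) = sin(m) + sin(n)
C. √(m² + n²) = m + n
Evaluating each claim at the given values:
A. LHS = 35, RHS = 35 → holds here (LHS = RHS)
B. LHS = sin(5) ≈ -0.9589, RHS = sin(3) + sin(2) ≈ 1.05 → fails here (LHS ≠ RHS)
C. LHS = √(13) ≈ 3.606, RHS = 5 → fails here (LHS ≠ RHS)

Answer: B, C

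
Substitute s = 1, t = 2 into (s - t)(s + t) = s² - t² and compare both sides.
LHS = (1 - 2)(1 + 2) = -3
RHS = 1² - 2² = -3

LHS = RHS: the two sides agree.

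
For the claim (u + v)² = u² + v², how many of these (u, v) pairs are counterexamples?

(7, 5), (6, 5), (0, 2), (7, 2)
Testing each pair:
(7, 5): LHS = 144, RHS = 74 → counterexample
(6, 5): LHS = 121, RHS = 61 → counterexample
(0, 2): LHS = 4, RHS = 4 → satisfies claim
(7, 2): LHS = 81, RHS = 53 → counterexample

That makes 3 counterexamples.

Answer: 3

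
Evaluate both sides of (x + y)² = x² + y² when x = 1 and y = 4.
LHS = (1 + 4)² = 25
RHS = 1² + 4² = 17

LHS ≠ RHS, so the equation does not hold here.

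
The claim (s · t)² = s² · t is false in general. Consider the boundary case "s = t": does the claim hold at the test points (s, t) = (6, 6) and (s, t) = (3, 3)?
At (6, 6): LHS = 1296 ≠ RHS = 216
At (3, 3): LHS = 81 ≠ RHS = 27

Answer: No, fails at both test points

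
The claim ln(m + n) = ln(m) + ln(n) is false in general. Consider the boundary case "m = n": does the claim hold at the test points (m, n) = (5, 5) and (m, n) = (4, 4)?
No, fails at both test points

At (5, 5): LHS = ln(10) ≈ 2.303 ≠ RHS = 2·ln(5) ≈ 3.219
At (4, 4): LHS = ln(8) ≈ 2.079 ≠ RHS = 2·ln(4) ≈ 2.773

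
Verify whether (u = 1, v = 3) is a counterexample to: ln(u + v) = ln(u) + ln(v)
Yes

Substituting u = 1, v = 3:
LHS = ln(1 + 3) = ln(4) ≈ 1.386
RHS = ln(1) + ln(3) = ln(3) ≈ 1.099

Since LHS ≠ RHS, this pair disproves the claim.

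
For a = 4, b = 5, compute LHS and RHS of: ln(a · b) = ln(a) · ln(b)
LHS = ln(4 · 5) = ln(20) ≈ 2.996
RHS = ln(4) · ln(5) ≈ 2.231

LHS ≠ RHS (they differ by about 0.7646), so the equation does not hold here.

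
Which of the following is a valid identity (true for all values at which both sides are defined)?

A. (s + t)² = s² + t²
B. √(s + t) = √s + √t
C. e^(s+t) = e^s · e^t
C

A: fails at (4, 5) — LHS = 81, RHS = 41.
B: fails at (4, 6) — LHS = √(10) ≈ 3.162, RHS = 2 + √(6) ≈ 4.449.
C: holds — e.g. at (4, 5), both sides equal e^9 ≈ 8103.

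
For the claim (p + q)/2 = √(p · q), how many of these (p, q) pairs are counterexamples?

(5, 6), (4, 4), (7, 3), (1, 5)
3

Testing each pair:
(5, 6): LHS = 11/2, RHS = √(30) ≈ 5.477 → counterexample
(4, 4): LHS = 4, RHS = 4 → satisfies claim
(7, 3): LHS = 5, RHS = √(21) ≈ 4.583 → counterexample
(1, 5): LHS = 3, RHS = √(5) ≈ 2.236 → counterexample

That makes 3 counterexamples.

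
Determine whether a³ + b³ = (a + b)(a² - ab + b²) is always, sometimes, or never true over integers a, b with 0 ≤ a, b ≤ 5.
The identity holds for every pair in the range. For instance at (a, b) = (1, 0): both sides equal 1.

Answer: Always true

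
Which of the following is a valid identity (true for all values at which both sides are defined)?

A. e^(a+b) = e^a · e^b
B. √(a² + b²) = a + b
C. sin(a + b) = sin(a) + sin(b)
A

A: holds — e.g. at (3, 4), both sides equal e^7 ≈ 1097.
B: fails at (5, 8) — LHS = √(89) ≈ 9.434, RHS = 13.
C: fails at (2, 4) — LHS = sin(6) ≈ -0.2794, RHS = sin(4) + sin(2) ≈ 0.1525.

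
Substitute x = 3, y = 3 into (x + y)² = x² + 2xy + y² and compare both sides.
LHS = (3 + 3)² = 36
RHS = 3² + 2·3·3 + 3² = 36

LHS = RHS: the two sides agree.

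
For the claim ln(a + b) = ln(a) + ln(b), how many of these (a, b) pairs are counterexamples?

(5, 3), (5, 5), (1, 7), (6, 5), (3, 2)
5

Testing each pair:
(5, 3): LHS = ln(8) ≈ 2.079, RHS = ln(3) + ln(5) ≈ 2.708 → counterexample
(5, 5): LHS = ln(10) ≈ 2.303, RHS = 2·ln(5) ≈ 3.219 → counterexample
(1, 7): LHS = ln(8) ≈ 2.079, RHS = ln(7) ≈ 1.946 → counterexample
(6, 5): LHS = ln(11) ≈ 2.398, RHS = ln(5) + ln(6) ≈ 3.401 → counterexample
(3, 2): LHS = ln(5) ≈ 1.609, RHS = ln(2) + ln(3) ≈ 1.792 → counterexample

That makes 5 counterexamples.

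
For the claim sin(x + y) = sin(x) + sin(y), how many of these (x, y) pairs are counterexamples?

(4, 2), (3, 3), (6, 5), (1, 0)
Testing each pair:
(4, 2): LHS = sin(6) ≈ -0.2794, RHS = sin(4) + sin(2) ≈ 0.1525 → counterexample
(3, 3): LHS = sin(6) ≈ -0.2794, RHS = 2·sin(3) ≈ 0.2822 → counterexample
(6, 5): LHS = sin(11) ≈ -1, RHS = sin(5) + sin(6) ≈ -1.238 → counterexample
(1, 0): LHS = sin(1) ≈ 0.8415, RHS = sin(1) ≈ 0.8415 → satisfies claim

That makes 3 counterexamples.

Answer: 3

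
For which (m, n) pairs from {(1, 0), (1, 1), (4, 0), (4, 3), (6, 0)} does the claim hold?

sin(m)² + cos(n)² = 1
Testing each pair:
(1, 0): LHS = sin(1)² + 1 ≈ 1.708, RHS = 1 → fails
(1, 1): LHS = cos(1)² + sin(1)² = 1, RHS = 1 → holds
(4, 0): LHS = sin(4)² + 1 ≈ 1.573, RHS = 1 → fails
(4, 3): LHS = sin(4)² + cos(3)² ≈ 1.553, RHS = 1 → fails
(6, 0): LHS = sin(6)² + 1 ≈ 1.078, RHS = 1 → fails

1 of 5 pairs satisfies the claim.

Answer: (1, 1)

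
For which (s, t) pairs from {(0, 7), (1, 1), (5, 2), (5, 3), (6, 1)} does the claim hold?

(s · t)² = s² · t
(0, 7), (1, 1), (6, 1)

Testing each pair:
(0, 7): LHS = 0, RHS = 0 → holds
(1, 1): LHS = 1, RHS = 1 → holds
(5, 2): LHS = 100, RHS = 50 → fails
(5, 3): LHS = 225, RHS = 75 → fails
(6, 1): LHS = 36, RHS = 36 → holds

3 of 5 pairs satisfy the claim.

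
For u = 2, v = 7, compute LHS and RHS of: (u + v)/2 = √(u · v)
LHS = (2 + 7)/2 = 9/2
RHS = √(2 · 7) = √(14) ≈ 3.742

LHS ≠ RHS (they differ by about 0.7583), so the equation does not hold here.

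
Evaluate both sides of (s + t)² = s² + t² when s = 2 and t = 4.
LHS = (2 + 4)² = 36
RHS = 2² + 4² = 20

LHS ≠ RHS, so the equation does not hold here.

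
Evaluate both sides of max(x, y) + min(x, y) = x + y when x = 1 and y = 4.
LHS = max(1, 4) + min(1, 4) = 5
RHS = 1 + 4 = 5

LHS = RHS: the two sides agree.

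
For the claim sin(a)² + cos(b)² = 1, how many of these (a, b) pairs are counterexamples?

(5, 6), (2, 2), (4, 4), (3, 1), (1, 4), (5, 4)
Testing each pair:
(5, 6): LHS = sin(5)² + cos(6)² ≈ 1.841, RHS = 1 → counterexample
(2, 2): LHS = cos(2)² + sin(2)² = 1, RHS = 1 → satisfies claim
(4, 4): LHS = cos(4)² + sin(4)² = 1, RHS = 1 → satisfies claim
(3, 1): LHS = sin(3)² + cos(1)² ≈ 0.3118, RHS = 1 → counterexample
(1, 4): LHS = cos(4)² + sin(1)² ≈ 1.135, RHS = 1 → counterexample
(5, 4): LHS = cos(4)² + sin(5)² ≈ 1.347, RHS = 1 → counterexample

That makes 4 counterexamples.

Answer: 4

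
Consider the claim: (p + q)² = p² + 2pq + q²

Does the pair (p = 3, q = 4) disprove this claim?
No

Substituting p = 3, q = 4:
LHS = (3 + 4)² = 49
RHS = 3² + 2·3·4 + 4² = 49

The sides agree, so this pair does not disprove the claim.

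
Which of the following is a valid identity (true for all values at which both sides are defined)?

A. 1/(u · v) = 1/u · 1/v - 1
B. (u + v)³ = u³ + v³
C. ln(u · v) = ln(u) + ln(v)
C

A: fails at (1, 3) — LHS = 1/3, RHS = -2/3.
B: fails at (5, 5) — LHS = 1000, RHS = 250.
C: holds — e.g. at (4, 5), both sides equal ln(20) ≈ 2.996.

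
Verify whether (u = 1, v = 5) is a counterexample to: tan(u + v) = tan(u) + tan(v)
Yes

Substituting u = 1, v = 5:
LHS = tan(1 + 5) = tan(6) ≈ -0.291
RHS = tan(1) + tan(5) ≈ -1.823

Since LHS ≠ RHS, this pair disproves the claim.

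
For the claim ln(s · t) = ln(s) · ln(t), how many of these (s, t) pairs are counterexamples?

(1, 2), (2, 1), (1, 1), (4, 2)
Testing each pair:
(1, 2): LHS = ln(2) ≈ 0.6931, RHS = 0 → counterexample
(2, 1): LHS = ln(2) ≈ 0.6931, RHS = 0 → counterexample
(1, 1): LHS = 0, RHS = 0 → satisfies claim
(4, 2): LHS = ln(8) ≈ 2.079, RHS = ln(2)·ln(4) ≈ 0.9609 → counterexample

That makes 3 counterexamples.

Answer: 3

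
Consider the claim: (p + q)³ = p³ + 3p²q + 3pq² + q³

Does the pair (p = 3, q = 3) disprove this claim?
Substituting p = 3, q = 3:
LHS = (3 + 3)³ = 216
RHS = 3³ + 3·3²·3 + 3·3·3² + 3³ = 216

The sides agree, so this pair does not disprove the claim.

Answer: No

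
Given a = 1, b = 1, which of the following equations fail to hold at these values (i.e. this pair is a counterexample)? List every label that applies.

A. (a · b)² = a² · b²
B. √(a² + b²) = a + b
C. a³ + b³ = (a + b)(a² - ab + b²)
Evaluating each claim at the given values:
A. LHS = 1, RHS = 1 → holds here (LHS = RHS)
B. LHS = √(2) ≈ 1.414, RHS = 2 → fails here (LHS ≠ RHS)
C. LHS = 2, RHS = 2 → holds here (LHS = RHS)

Answer: B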